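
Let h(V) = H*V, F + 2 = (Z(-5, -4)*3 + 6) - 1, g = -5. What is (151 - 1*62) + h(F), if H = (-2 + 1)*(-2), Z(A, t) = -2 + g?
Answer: 53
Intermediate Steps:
Z(A, t) = -7 (Z(A, t) = -2 - 5 = -7)
H = 2 (H = -1*(-2) = 2)
F = -18 (F = -2 + ((-7*3 + 6) - 1) = -2 + ((-21 + 6) - 1) = -2 + (-15 - 1) = -2 - 16 = -18)
h(V) = 2*V
(151 - 1*62) + h(F) = (151 - 1*62) + 2*(-18) = (151 - 62) - 36 = 89 - 36 = 53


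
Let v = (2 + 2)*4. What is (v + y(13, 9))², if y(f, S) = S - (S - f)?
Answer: 841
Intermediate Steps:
y(f, S) = f (y(f, S) = S + (f - S) = f)
v = 16 (v = 4*4 = 16)
(v + y(13, 9))² = (16 + 13)² = 29² = 841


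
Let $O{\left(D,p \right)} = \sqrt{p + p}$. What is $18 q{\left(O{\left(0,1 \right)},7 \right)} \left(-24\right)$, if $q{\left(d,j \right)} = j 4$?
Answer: $-12096$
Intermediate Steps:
$O{\left(D,p \right)} = \sqrt{2} \sqrt{p}$ ($O{\left(D,p \right)} = \sqrt{2 p} = \sqrt{2} \sqrt{p}$)
$q{\left(d,j \right)} = 4 j$
$18 q{\left(O{\left(0,1 \right)},7 \right)} \left(-24\right) = 18 \cdot 4 \cdot 7 \left(-24\right) = 18 \cdot 28 \left(-24\right) = 504 \left(-24\right) = -12096$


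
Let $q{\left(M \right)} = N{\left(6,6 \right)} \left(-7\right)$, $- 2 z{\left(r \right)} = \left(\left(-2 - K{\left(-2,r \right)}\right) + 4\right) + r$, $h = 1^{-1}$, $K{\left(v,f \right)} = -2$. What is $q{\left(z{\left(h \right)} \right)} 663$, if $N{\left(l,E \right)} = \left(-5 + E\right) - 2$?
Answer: $4641$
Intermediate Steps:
$h = 1$
$N{\left(l,E \right)} = -7 + E$
$z{\left(r \right)} = -2 - \frac{r}{2}$ ($z{\left(r \right)} = - \frac{\left(\left(-2 - -2\right) + 4\right) + r}{2} = - \frac{\left(\left(-2 + 2\right) + 4\right) + r}{2} = - \frac{\left(0 + 4\right) + r}{2} = - \frac{4 + r}{2} = -2 - \frac{r}{2}$)
$q{\left(M \right)} = 7$ ($q{\left(M \right)} = \left(-7 + 6\right) \left(-7\right) = \left(-1\right) \left(-7\right) = 7$)
$q{\left(z{\left(h \right)} \right)} 663 = 7 \cdot 663 = 4641$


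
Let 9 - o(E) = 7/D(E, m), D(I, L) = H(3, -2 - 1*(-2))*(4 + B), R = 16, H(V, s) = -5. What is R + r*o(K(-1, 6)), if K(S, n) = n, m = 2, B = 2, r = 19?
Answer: 5743/30 ≈ 191.43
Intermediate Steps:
D(I, L) = -30 (D(I, L) = -5*(4 + 2) = -5*6 = -30)
o(E) = 277/30 (o(E) = 9 - 7/(-30) = 9 - 7*(-1)/30 = 9 - 1*(-7/30) = 9 + 7/30 = 277/30)
R + r*o(K(-1, 6)) = 16 + 19*(277/30) = 16 + 5263/30 = 5743/30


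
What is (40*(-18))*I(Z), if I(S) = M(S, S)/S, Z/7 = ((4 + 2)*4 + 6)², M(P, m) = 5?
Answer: -4/7 ≈ -0.57143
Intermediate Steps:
Z = 6300 (Z = 7*((4 + 2)*4 + 6)² = 7*(6*4 + 6)² = 7*(24 + 6)² = 7*30² = 7*900 = 6300)
I(S) = 5/S
(40*(-18))*I(Z) = (40*(-18))*(5/6300) = -3600/6300 = -720*1/1260 = -4/7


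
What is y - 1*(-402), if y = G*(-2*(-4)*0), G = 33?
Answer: 402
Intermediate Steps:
y = 0 (y = 33*(-2*(-4)*0) = 33*(8*0) = 33*0 = 0)
y - 1*(-402) = 0 - 1*(-402) = 0 + 402 = 402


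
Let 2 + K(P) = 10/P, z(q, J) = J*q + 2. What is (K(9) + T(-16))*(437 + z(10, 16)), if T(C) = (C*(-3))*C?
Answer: -4145080/9 ≈ -4.6056e+5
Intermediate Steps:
T(C) = -3*C² (T(C) = (-3*C)*C = -3*C²)
z(q, J) = 2 + J*q
K(P) = -2 + 10/P
(K(9) + T(-16))*(437 + z(10, 16)) = ((-2 + 10/9) - 3*(-16)²)*(437 + (2 + 16*10)) = ((-2 + 10*(⅑)) - 3*256)*(437 + (2 + 160)) = ((-2 + 10/9) - 768)*(437 + 162) = (-8/9 - 768)*599 = -6920/9*599 = -4145080/9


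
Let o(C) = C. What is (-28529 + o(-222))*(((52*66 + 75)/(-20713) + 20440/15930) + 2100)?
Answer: -284749697079053/4713687 ≈ -6.0409e+7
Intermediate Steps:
(-28529 + o(-222))*(((52*66 + 75)/(-20713) + 20440/15930) + 2100) = (-28529 - 222)*(((52*66 + 75)/(-20713) + 20440/15930) + 2100) = -28751*(((3432 + 75)*(-1/20713) + 20440*(1/15930)) + 2100) = -28751*((3507*(-1/20713) + 2044/1593) + 2100) = -28751*((-501/2959 + 2044/1593) + 2100) = -28751*(5250103/4713687 + 2100) = -28751*9903992803/4713687 = -284749697079053/4713687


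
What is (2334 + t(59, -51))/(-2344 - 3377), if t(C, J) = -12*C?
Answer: -542/1907 ≈ -0.28422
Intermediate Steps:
(2334 + t(59, -51))/(-2344 - 3377) = (2334 - 12*59)/(-2344 - 3377) = (2334 - 708)/(-5721) = 1626*(-1/5721) = -542/1907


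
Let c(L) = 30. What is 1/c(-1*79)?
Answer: 1/30 ≈ 0.033333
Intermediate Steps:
1/c(-1*79) = 1/30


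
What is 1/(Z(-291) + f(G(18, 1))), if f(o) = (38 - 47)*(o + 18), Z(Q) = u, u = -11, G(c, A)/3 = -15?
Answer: 1/232 ≈ 0.0043103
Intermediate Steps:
G(c, A) = -45 (G(c, A) = 3*(-15) = -45)
Z(Q) = -11
f(o) = -162 - 9*o (f(o) = -9*(18 + o) = -162 - 9*o)
1/(Z(-291) + f(G(18, 1))) = 1/(-11 + (-162 - 9*(-45))) = 1/(-11 + (-162 + 405)) = 1/(-11 + 243) = 1/232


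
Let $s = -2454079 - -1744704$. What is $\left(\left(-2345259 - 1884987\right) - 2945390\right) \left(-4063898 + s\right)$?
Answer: $34251269576628$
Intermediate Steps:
$s = -709375$ ($s = -2454079 + 1744704 = -709375$)
$\left(\left(-2345259 - 1884987\right) - 2945390\right) \left(-4063898 + s\right) = \left(\left(-2345259 - 1884987\right) - 2945390\right) \left(-4063898 - 709375\right) = \left(\left(-2345259 - 1884987\right) - 2945390\right) \left(-4773273\right) = \left(-4230246 - 2945390\right) \left(-4773273\right) = \left(-7175636\right) \left(-4773273\right) = 34251269576628$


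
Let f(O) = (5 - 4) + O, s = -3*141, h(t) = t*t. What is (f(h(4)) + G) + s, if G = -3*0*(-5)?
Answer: -406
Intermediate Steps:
h(t) = t²
s = -423
G = 0 (G = 0*(-5) = 0)
f(O) = 1 + O
(f(h(4)) + G) + s = ((1 + 4²) + 0) - 423 = ((1 + 16) + 0) - 423 = (17 + 0) - 423 = 17 - 423 = -406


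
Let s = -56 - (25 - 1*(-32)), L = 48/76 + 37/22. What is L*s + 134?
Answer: -53259/418 ≈ -127.41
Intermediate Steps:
L = 967/418 (L = 48*(1/76) + 37*(1/22) = 12/19 + 37/22 = 967/418 ≈ 2.3134)
s = -113 (s = -56 - (25 + 32) = -56 - 1*57 = -56 - 57 = -113)
L*s + 134 = (967/418)*(-113) + 134 = -109271/418 + 134 = -53259/418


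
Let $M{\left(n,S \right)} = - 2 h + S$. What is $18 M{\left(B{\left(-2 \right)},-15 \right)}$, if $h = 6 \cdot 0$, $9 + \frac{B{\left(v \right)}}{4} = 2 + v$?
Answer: $-270$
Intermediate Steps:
$B{\left(v \right)} = -28 + 4 v$ ($B{\left(v \right)} = -36 + 4 \left(2 + v\right) = -36 + \left(8 + 4 v\right) = -28 + 4 v$)
$h = 0$
$M{\left(n,S \right)} = S$ ($M{\left(n,S \right)} = \left(-2\right) 0 + S = 0 + S = S$)
$18 M{\left(B{\left(-2 \right)},-15 \right)} = 18 \left(-15\right) = -270$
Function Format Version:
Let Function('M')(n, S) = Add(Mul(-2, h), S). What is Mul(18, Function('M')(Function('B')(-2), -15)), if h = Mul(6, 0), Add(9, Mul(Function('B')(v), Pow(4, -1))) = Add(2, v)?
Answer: -270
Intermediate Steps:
Function('B')(v) = Add(-28, Mul(4, v)) (Function('B')(v) = Add(-36, Mul(4, Add(2, v))) = Add(-36, Add(8, Mul(4, v))) = Add(-28, Mul(4, v)))
h = 0
Function('M')(n, S) = S (Function('M')(n, S) = Add(Mul(-2, 0), S) = Add(0, S) = S)
Mul(18, Function('M')(Function('B')(-2), -15)) = Mul(18, -15) = -270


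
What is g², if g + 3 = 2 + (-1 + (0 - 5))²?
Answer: 1225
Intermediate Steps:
g = 35 (g = -3 + (2 + (-1 + (0 - 5))²) = -3 + (2 + (-1 - 5)²) = -3 + (2 + (-6)²) = -3 + (2 + 36) = -3 + 38 = 35)
g² = 35² = 1225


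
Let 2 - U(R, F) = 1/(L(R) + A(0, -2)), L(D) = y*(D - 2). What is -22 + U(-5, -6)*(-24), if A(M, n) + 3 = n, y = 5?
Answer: -353/5 ≈ -70.600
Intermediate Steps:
L(D) = -10 + 5*D (L(D) = 5*(D - 2) = 5*(-2 + D) = -10 + 5*D)
A(M, n) = -3 + n
U(R, F) = 2 - 1/(-15 + 5*R) (U(R, F) = 2 - 1/((-10 + 5*R) + (-3 - 2)) = 2 - 1/((-10 + 5*R) - 5) = 2 - 1/(-15 + 5*R))
-22 + U(-5, -6)*(-24) = -22 + ((-31 + 10*(-5))/(5*(-3 - 5)))*(-24) = -22 + ((⅕)*(-31 - 50)/(-8))*(-24) = -22 + ((⅕)*(-⅛)*(-81))*(-24) = -22 + (81/40)*(-24) = -22 - 243/5 = -353/5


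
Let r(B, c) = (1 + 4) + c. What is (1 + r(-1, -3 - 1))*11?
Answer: 22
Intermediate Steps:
r(B, c) = 5 + c
(1 + r(-1, -3 - 1))*11 = (1 + (5 + (-3 - 1)))*11 = (1 + (5 - 4))*11 = (1 + 1)*11 = 2*11 = 22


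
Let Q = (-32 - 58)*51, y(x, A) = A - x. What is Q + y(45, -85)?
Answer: -4720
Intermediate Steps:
Q = -4590 (Q = -90*51 = -4590)
Q + y(45, -85) = -4590 + (-85 - 1*45) = -4590 + (-85 - 45) = -4590 - 130 = -4720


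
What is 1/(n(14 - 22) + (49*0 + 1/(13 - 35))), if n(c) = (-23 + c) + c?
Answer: -22/859 ≈ -0.025611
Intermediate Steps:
n(c) = -23 + 2*c
1/(n(14 - 22) + (49*0 + 1/(13 - 35))) = 1/((-23 + 2*(14 - 22)) + (49*0 + 1/(13 - 35))) = 1/((-23 + 2*(-8)) + (0 + 1/(-22))) = 1/((-23 - 16) + (0 - 1/22)) = 1/(-39 - 1/22) = 1/(-859/22) = -22/859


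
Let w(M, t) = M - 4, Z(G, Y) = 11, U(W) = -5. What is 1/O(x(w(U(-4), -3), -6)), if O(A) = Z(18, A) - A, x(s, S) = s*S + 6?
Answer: -1/49 ≈ -0.020408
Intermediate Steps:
w(M, t) = -4 + M
x(s, S) = 6 + S*s (x(s, S) = S*s + 6 = 6 + S*s)
O(A) = 11 - A
1/O(x(w(U(-4), -3), -6)) = 1/(11 - (6 - 6*(-4 - 5))) = 1/(11 - (6 - 6*(-9))) = 1/(11 - (6 + 54)) = 1/(11 - 1*60) = 1/(11 - 60) = 1/(-49) = -1/49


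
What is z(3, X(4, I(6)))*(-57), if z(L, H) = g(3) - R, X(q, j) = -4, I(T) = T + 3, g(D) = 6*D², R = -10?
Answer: -3648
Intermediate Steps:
I(T) = 3 + T
z(L, H) = 64 (z(L, H) = 6*3² - 1*(-10) = 6*9 + 10 = 54 + 10 = 64)
z(3, X(4, I(6)))*(-57) = 64*(-57) = -3648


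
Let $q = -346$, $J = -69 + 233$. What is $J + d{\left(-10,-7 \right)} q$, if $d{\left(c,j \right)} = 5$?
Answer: $-1566$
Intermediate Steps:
$J = 164$
$J + d{\left(-10,-7 \right)} q = 164 + 5 \left(-346\right) = 164 - 1730 = -1566$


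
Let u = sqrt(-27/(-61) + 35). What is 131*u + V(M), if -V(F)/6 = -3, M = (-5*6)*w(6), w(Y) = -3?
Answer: 18 + 131*sqrt(131882)/61 ≈ 797.89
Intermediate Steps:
M = 90 (M = -5*6*(-3) = -30*(-3) = 90)
V(F) = 18 (V(F) = -6*(-3) = 18)
u = sqrt(131882)/61 (u = sqrt(-27*(-1/61) + 35) = sqrt(27/61 + 35) = sqrt(2162/61) = sqrt(131882)/61 ≈ 5.9534)
131*u + V(M) = 131*(sqrt(131882)/61) + 18 = 131*sqrt(131882)/61 + 18 = 18 + 131*sqrt(131882)/61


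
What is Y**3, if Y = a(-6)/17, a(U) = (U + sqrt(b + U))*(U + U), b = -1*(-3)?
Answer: 279936/4913 - 181440*I*sqrt(3)/4913 ≈ 56.979 - 63.966*I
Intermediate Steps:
b = 3
a(U) = 2*U*(U + sqrt(3 + U)) (a(U) = (U + sqrt(3 + U))*(U + U) = (U + sqrt(3 + U))*(2*U) = 2*U*(U + sqrt(3 + U)))
Y = 72/17 - 12*I*sqrt(3)/17 (Y = (2*(-6)*(-6 + sqrt(3 - 6)))/17 = (2*(-6)*(-6 + sqrt(-3)))*(1/17) = (2*(-6)*(-6 + I*sqrt(3)))*(1/17) = (72 - 12*I*sqrt(3))*(1/17) = 72/17 - 12*I*sqrt(3)/17 ≈ 4.2353 - 1.2226*I)
Y**3 = (72/17 - 12*I*sqrt(3)/17)**3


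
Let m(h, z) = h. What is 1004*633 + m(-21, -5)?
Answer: 635511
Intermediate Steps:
1004*633 + m(-21, -5) = 1004*633 - 21 = 635532 - 21 = 635511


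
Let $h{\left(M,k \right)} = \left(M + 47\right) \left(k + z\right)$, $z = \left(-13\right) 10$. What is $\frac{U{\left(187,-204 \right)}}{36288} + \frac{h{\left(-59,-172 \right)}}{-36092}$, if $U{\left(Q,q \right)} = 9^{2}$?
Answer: $- \frac{56695}{577472} \approx -0.098178$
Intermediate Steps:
$U{\left(Q,q \right)} = 81$
$z = -130$
$h{\left(M,k \right)} = \left(-130 + k\right) \left(47 + M\right)$ ($h{\left(M,k \right)} = \left(M + 47\right) \left(k - 130\right) = \left(47 + M\right) \left(-130 + k\right) = \left(-130 + k\right) \left(47 + M\right)$)
$\frac{U{\left(187,-204 \right)}}{36288} + \frac{h{\left(-59,-172 \right)}}{-36092} = \frac{81}{36288} + \frac{-6110 - -7670 + 47 \left(-172\right) - -10148}{-36092} = 81 \cdot \frac{1}{36288} + \left(-6110 + 7670 - 8084 + 10148\right) \left(- \frac{1}{36092}\right) = \frac{1}{448} + 3624 \left(- \frac{1}{36092}\right) = \frac{1}{448} - \frac{906}{9023} = - \frac{56695}{577472}$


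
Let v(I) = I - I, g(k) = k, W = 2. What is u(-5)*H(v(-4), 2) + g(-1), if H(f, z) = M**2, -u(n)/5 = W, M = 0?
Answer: -1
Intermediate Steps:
u(n) = -10 (u(n) = -5*2 = -10)
v(I) = 0
H(f, z) = 0 (H(f, z) = 0**2 = 0)
u(-5)*H(v(-4), 2) + g(-1) = -10*0 - 1 = 0 - 1 = -1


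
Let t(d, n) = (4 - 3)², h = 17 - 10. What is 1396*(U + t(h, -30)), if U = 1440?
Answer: 2011636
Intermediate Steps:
h = 7
t(d, n) = 1 (t(d, n) = 1² = 1)
1396*(U + t(h, -30)) = 1396*(1440 + 1) = 1396*1441 = 2011636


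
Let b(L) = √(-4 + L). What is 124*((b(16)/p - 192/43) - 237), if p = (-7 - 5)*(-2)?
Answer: -1287492/43 + 31*√3/3 ≈ -29924.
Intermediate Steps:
p = 24 (p = -12*(-2) = 24)
124*((b(16)/p - 192/43) - 237) = 124*((√(-4 + 16)/24 - 192/43) - 237) = 124*((√12*(1/24) - 192*1/43) - 237) = 124*(((2*√3)*(1/24) - 192/43) - 237) = 124*((√3/12 - 192/43) - 237) = 124*((-192/43 + √3/12) - 237) = 124*(-10383/43 + √3/12) = -1287492/43 + 31*√3/3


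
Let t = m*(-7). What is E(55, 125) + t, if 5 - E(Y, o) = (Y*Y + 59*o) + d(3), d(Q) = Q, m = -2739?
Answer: 8775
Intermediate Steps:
E(Y, o) = 2 - Y² - 59*o (E(Y, o) = 5 - ((Y*Y + 59*o) + 3) = 5 - ((Y² + 59*o) + 3) = 5 - (3 + Y² + 59*o) = 5 + (-3 - Y² - 59*o) = 2 - Y² - 59*o)
t = 19173 (t = -2739*(-7) = 19173)
E(55, 125) + t = (2 - 1*55² - 59*125) + 19173 = (2 - 1*3025 - 7375) + 19173 = (2 - 3025 - 7375) + 19173 = -10398 + 19173 = 8775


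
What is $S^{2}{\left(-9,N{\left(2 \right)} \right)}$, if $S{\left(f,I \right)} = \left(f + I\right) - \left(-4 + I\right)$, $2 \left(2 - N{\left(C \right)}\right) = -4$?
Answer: $25$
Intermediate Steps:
$N{\left(C \right)} = 4$ ($N{\left(C \right)} = 2 - -2 = 2 + 2 = 4$)
$S{\left(f,I \right)} = 4 + f$ ($S{\left(f,I \right)} = \left(I + f\right) - \left(-4 + I\right) = 4 + f$)
$S^{2}{\left(-9,N{\left(2 \right)} \right)} = \left(4 - 9\right)^{2} = \left(-5\right)^{2} = 25$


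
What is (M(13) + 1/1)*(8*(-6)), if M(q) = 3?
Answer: -192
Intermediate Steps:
(M(13) + 1/1)*(8*(-6)) = (3 + 1/1)*(8*(-6)) = (3 + 1)*(-48) = 4*(-48) = -192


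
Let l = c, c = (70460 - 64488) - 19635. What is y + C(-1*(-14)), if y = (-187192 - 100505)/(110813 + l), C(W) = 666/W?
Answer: 30337071/680050 ≈ 44.610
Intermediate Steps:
c = -13663 (c = 5972 - 19635 = -13663)
l = -13663
y = -287697/97150 (y = (-187192 - 100505)/(110813 - 13663) = -287697/97150 ≈ -2.9614)
y + C(-1*(-14)) = -287697/97150 + 666/((-1*(-14))) = -287697/97150 + 666/14 = -287697/97150 + 666*(1/14) = -287697/97150 + 333/7 = 30337071/680050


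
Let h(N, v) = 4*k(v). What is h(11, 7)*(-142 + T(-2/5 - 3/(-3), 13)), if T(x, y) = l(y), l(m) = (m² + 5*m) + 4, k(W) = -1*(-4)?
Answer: 1536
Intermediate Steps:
k(W) = 4
l(m) = 4 + m² + 5*m
T(x, y) = 4 + y² + 5*y
h(N, v) = 16 (h(N, v) = 4*4 = 16)
h(11, 7)*(-142 + T(-2/5 - 3/(-3), 13)) = 16*(-142 + (4 + 13² + 5*13)) = 16*(-142 + (4 + 169 + 65)) = 16*(-142 + 238) = 16*96 = 1536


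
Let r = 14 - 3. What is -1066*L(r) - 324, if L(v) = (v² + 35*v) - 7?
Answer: -532258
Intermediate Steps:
r = 11
L(v) = -7 + v² + 35*v
-1066*L(r) - 324 = -1066*(-7 + 11² + 35*11) - 324 = -1066*(-7 + 121 + 385) - 324 = -1066*499 - 324 = -531934 - 324 = -532258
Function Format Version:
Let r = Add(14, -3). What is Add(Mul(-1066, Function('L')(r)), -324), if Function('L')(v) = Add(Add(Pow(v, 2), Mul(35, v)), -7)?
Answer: -532258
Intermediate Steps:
r = 11
Function('L')(v) = Add(-7, Pow(v, 2), Mul(35, v))
Add(Mul(-1066, Function('L')(r)), -324) = Add(Mul(-1066, Add(-7, Pow(11, 2), Mul(35, 11))), -324) = Add(Mul(-1066, Add(-7, 121, 385)), -324) = Add(Mul(-1066, 499), -324) = Add(-531934, -324) = -532258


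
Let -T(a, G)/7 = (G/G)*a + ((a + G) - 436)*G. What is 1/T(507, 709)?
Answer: -1/3874689 ≈ -2.5809e-7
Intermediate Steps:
T(a, G) = -7*a - 7*G*(-436 + G + a) (T(a, G) = -7*((G/G)*a + ((a + G) - 436)*G) = -7*(1*a + ((G + a) - 436)*G) = -7*(a + (-436 + G + a)*G) = -7*(a + G*(-436 + G + a)) = -7*a - 7*G*(-436 + G + a))
1/T(507, 709) = 1/(-7*507 - 7*709**2 + 3052*709 - 7*709*507) = 1/(-3549 - 7*502681 + 2163868 - 2516241) = 1/(-3549 - 3518767 + 2163868 - 2516241) = 1/(-3874689) = -1/3874689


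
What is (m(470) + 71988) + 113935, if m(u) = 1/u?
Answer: 87383811/470 ≈ 1.8592e+5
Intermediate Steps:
(m(470) + 71988) + 113935 = (1/470 + 71988) + 113935 = 33834361/470 + 113935 = 87383811/470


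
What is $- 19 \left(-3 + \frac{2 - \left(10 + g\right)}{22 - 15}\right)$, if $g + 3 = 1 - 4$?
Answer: $\frac{437}{7} \approx 62.429$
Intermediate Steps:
$g = -6$ ($g = -3 + \left(1 - 4\right) = -3 - 3 = -6$)
$- 19 \left(-3 + \frac{2 - \left(10 + g\right)}{22 - 15}\right) = - 19 \left(-3 + \frac{2 - 4}{22 - 15}\right) = - 19 \left(-3 + \frac{2 + \left(-10 + 6\right)}{7}\right) = - 19 \left(-3 + \left(2 - 4\right) \frac{1}{7}\right) = - 19 \left(-3 - \frac{2}{7}\right) = \left(-19\right) \left(- \frac{23}{7}\right) = \frac{437}{7}$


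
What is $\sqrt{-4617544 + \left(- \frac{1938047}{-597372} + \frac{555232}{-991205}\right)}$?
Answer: $\frac{i \sqrt{404731952321791076965274791335}}{296059056630} \approx 2148.8 i$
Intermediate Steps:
$\sqrt{-4617544 + \left(- \frac{1938047}{-597372} + \frac{555232}{-991205}\right)} = \sqrt{-4617544 + \left(\left(-1938047\right) \left(- \frac{1}{597372}\right) + 555232 \left(- \frac{1}{991205}\right)\right)} = \sqrt{-4617544 + \left(\frac{1938047}{597372} - \frac{555232}{991205}\right)} = \sqrt{-4617544 + \frac{1589321826331}{592118113260}} = \sqrt{- \frac{2734129851853207109}{592118113260}} = \frac{i \sqrt{404731952321791076965274791335}}{296059056630}$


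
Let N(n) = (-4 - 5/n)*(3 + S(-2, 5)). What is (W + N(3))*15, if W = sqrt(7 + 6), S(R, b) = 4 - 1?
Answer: -510 + 15*sqrt(13) ≈ -455.92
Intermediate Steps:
S(R, b) = 3
W = sqrt(13) ≈ 3.6056
N(n) = -24 - 30/n (N(n) = (-4 - 5/n)*(3 + 3) = (-4 - 5/n)*6 = -24 - 30/n)
(W + N(3))*15 = (sqrt(13) + (-24 - 30/3))*15 = (sqrt(13) + (-24 - 30*1/3))*15 = (sqrt(13) + (-24 - 10))*15 = (sqrt(13) - 34)*15 = (-34 + sqrt(13))*15 = -510 + 15*sqrt(13)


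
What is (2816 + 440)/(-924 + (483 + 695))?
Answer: 1628/127 ≈ 12.819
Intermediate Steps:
(2816 + 440)/(-924 + (483 + 695)) = 3256/(-924 + 1178) = 3256/254 = 3256*(1/254) = 1628/127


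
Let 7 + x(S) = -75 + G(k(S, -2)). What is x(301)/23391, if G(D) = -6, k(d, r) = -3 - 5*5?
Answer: -88/23391 ≈ -0.0037621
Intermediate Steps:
k(d, r) = -28 (k(d, r) = -3 - 1*25 = -3 - 25 = -28)
x(S) = -88 (x(S) = -7 + (-75 - 6) = -7 - 81 = -88)
x(301)/23391 = -88/23391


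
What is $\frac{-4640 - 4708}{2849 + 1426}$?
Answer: $- \frac{164}{75} \approx -2.1867$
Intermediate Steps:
$\frac{-4640 - 4708}{2849 + 1426} = - \frac{9348}{4275} = \left(-9348\right) \frac{1}{4275} = - \frac{164}{75}$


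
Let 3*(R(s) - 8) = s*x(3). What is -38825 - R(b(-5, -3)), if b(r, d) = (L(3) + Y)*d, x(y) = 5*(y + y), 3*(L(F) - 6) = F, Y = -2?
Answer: -38683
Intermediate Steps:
L(F) = 6 + F/3
x(y) = 10*y (x(y) = 5*(2*y) = 10*y)
b(r, d) = 5*d (b(r, d) = ((6 + (⅓)*3) - 2)*d = ((6 + 1) - 2)*d = (7 - 2)*d = 5*d)
R(s) = 8 + 10*s (R(s) = 8 + (s*(10*3))/3 = 8 + (s*30)/3 = 8 + (30*s)/3 = 8 + 10*s)
-38825 - R(b(-5, -3)) = -38825 - (8 + 10*(5*(-3))) = -38825 - (8 + 10*(-15)) = -38825 - (8 - 150) = -38825 - 1*(-142) = -38825 + 142 = -38683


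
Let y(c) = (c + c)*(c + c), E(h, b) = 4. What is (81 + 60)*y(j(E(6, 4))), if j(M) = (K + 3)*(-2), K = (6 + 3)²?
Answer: 15918336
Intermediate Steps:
K = 81 (K = 9² = 81)
j(M) = -168 (j(M) = (81 + 3)*(-2) = 84*(-2) = -168)
y(c) = 4*c² (y(c) = (2*c)*(2*c) = 4*c²)
(81 + 60)*y(j(E(6, 4))) = (81 + 60)*(4*(-168)²) = 141*(4*28224) = 141*112896 = 15918336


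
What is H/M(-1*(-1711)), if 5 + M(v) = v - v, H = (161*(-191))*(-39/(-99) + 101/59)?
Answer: 25215820/1947 ≈ 12951.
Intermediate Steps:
H = -126079100/1947 (H = -30751*(-39*(-1/99) + 101*(1/59)) = -30751*(13/33 + 101/59) = -30751*4100/1947 = -126079100/1947 ≈ -64756.)
M(v) = -5 (M(v) = -5 + (v - v) = -5 + 0 = -5)
H/M(-1*(-1711)) = -126079100/1947/(-5) = -126079100/1947*(-⅕) = 25215820/1947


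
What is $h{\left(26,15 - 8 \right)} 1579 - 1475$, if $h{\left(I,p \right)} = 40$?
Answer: $61685$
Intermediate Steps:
$h{\left(26,15 - 8 \right)} 1579 - 1475 = 40 \cdot 1579 - 1475 = 63160 - 1475 = 61685$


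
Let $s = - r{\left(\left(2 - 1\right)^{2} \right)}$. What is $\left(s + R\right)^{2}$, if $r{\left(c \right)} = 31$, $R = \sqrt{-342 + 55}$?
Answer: $\left(31 - i \sqrt{287}\right)^{2} \approx 674.0 - 1050.3 i$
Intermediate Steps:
$R = i \sqrt{287}$ ($R = \sqrt{-287} = i \sqrt{287} \approx 16.941 i$)
$s = -31$ ($s = \left(-1\right) 31 = -31$)
$\left(s + R\right)^{2} = \left(-31 + i \sqrt{287}\right)^{2}$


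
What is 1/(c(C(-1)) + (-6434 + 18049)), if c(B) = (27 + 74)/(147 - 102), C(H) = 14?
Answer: 45/522776 ≈ 8.6079e-5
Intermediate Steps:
c(B) = 101/45
1/(c(C(-1)) + (-6434 + 18049)) = 1/(101/45 + (-6434 + 18049)) = 1/(101/45 + 11615) = 1/(522776/45) = 45/522776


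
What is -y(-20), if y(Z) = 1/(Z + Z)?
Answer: 1/40 ≈ 0.025000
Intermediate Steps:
y(Z) = 1/(2*Z)
-y(-20) = -1/(2*(-20)) = -(-1)/(2*20) = -1*(-1/40) = 1/40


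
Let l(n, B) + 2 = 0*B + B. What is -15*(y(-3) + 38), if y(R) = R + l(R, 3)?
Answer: -540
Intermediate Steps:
l(n, B) = -2 + B (l(n, B) = -2 + (0*B + B) = -2 + (0 + B) = -2 + B)
y(R) = 1 + R (y(R) = R + (-2 + 3) = R + 1 = 1 + R)
-15*(y(-3) + 38) = -15*((1 - 3) + 38) = -15*(-2 + 38) = -15*36 = -540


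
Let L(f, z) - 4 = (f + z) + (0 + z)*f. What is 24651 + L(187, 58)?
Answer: 35746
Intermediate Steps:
L(f, z) = 4 + f + z + f*z (L(f, z) = 4 + ((f + z) + (0 + z)*f) = 4 + ((f + z) + z*f) = 4 + ((f + z) + f*z) = 4 + (f + z + f*z) = 4 + f + z + f*z)
24651 + L(187, 58) = 24651 + (4 + 187 + 58 + 187*58) = 24651 + (4 + 187 + 58 + 10846) = 24651 + 11095 = 35746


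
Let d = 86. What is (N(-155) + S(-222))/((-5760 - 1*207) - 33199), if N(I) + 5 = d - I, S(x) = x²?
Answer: -24760/19583 ≈ -1.2644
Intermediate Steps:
N(I) = 81 - I (N(I) = -5 + (86 - I) = 81 - I)
(N(-155) + S(-222))/((-5760 - 1*207) - 33199) = ((81 - 1*(-155)) + (-222)²)/((-5760 - 1*207) - 33199) = ((81 + 155) + 49284)/((-5760 - 207) - 33199) = (236 + 49284)/(-5967 - 33199) = 49520/(-39166) = 49520*(-1/39166) = -24760/19583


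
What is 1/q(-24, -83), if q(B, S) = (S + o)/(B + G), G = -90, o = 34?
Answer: 114/49 ≈ 2.3265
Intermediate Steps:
q(B, S) = (34 + S)/(-90 + B) (q(B, S) = (S + 34)/(B - 90) = (34 + S)/(-90 + B))
1/q(-24, -83) = 1/((34 - 83)/(-90 - 24)) = 1/(-49/(-114)) = 1/(-1/114*(-49)) = 1/(49/114) = 114/49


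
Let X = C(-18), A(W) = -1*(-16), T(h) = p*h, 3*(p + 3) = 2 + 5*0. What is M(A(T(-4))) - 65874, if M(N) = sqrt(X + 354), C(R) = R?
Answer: -65874 + 4*sqrt(21) ≈ -65856.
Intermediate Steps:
p = -7/3 (p = -3 + (2 + 5*0)/3 = -3 + (2 + 0)/3 = -3 + (1/3)*2 = -3 + 2/3 = -7/3 ≈ -2.3333)
T(h) = -7*h/3
A(W) = 16
X = -18
M(N) = 4*sqrt(21) (M(N) = sqrt(-18 + 354) = sqrt(336) = 4*sqrt(21))
M(A(T(-4))) - 65874 = 4*sqrt(21) - 65874 = -65874 + 4*sqrt(21)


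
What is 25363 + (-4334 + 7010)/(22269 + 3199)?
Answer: 161486890/6367 ≈ 25363.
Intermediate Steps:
25363 + (-4334 + 7010)/(22269 + 3199) = 25363 + 2676/25468 = 25363 + 2676*(1/25468) = 25363 + 669/6367 = 161486890/6367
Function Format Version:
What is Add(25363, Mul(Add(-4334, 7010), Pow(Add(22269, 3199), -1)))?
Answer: Rational(161486890, 6367) ≈ 25363.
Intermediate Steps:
Add(25363, Mul(Add(-4334, 7010), Pow(Add(22269, 3199), -1))) = Add(25363, Mul(2676, Pow(25468, -1))) = Add(25363, Mul(2676, Rational(1, 25468))) = Add(25363, Rational(669, 6367)) = Rational(161486890, 6367)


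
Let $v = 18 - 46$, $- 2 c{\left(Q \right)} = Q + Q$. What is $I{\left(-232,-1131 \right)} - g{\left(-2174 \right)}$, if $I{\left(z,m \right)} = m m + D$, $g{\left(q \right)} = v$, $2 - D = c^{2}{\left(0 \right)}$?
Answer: $1279191$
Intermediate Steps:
$c{\left(Q \right)} = - Q$ ($c{\left(Q \right)} = - \frac{Q + Q}{2} = - \frac{2 Q}{2} = - Q$)
$D = 2$ ($D = 2 - \left(\left(-1\right) 0\right)^{2} = 2 - 0^{2} = 2 - 0 = 2 + 0 = 2$)
$v = -28$ ($v = 18 - 46 = -28$)
$g{\left(q \right)} = -28$
$I{\left(z,m \right)} = 2 + m^{2}$ ($I{\left(z,m \right)} = m m + 2 = m^{2} + 2 = 2 + m^{2}$)
$I{\left(-232,-1131 \right)} - g{\left(-2174 \right)} = \left(2 + \left(-1131\right)^{2}\right) - -28 = \left(2 + 1279161\right) + 28 = 1279163 + 28 = 1279191$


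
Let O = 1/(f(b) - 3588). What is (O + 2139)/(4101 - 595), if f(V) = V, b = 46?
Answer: 7576337/12418252 ≈ 0.61010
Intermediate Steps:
O = -1/3542 (O = 1/(46 - 3588) = 1/(-3542) = -1/3542 ≈ -0.00028233)
(O + 2139)/(4101 - 595) = (-1/3542 + 2139)/(4101 - 595) = (7576337/3542)/3506 = (7576337/3542)*(1/3506) = 7576337/12418252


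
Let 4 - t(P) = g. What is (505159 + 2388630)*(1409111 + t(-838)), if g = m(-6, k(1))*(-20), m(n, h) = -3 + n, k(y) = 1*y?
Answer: 4077160604715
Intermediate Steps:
k(y) = y
g = 180 (g = (-3 - 6)*(-20) = -9*(-20) = 180)
t(P) = -176 (t(P) = 4 - 1*180 = 4 - 180 = -176)
(505159 + 2388630)*(1409111 + t(-838)) = (505159 + 2388630)*(1409111 - 176) = 2893789*1408935 = 4077160604715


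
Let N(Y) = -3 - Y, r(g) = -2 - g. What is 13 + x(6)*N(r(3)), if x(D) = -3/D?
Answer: 12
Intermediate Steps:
13 + x(6)*N(r(3)) = 13 + (-3/6)*(-3 - (-2 - 1*3)) = 13 + (-3*1/6)*(-3 - (-2 - 3)) = 13 - (-3 - 1*(-5))/2 = 13 - (-3 + 5)/2 = 13 - 1/2*2 = 13 - 1 = 12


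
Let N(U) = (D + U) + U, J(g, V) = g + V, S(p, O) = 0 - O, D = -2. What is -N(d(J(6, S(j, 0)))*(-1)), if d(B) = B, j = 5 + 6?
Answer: 14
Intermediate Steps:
j = 11
S(p, O) = -O
J(g, V) = V + g
N(U) = -2 + 2*U (N(U) = (-2 + U) + U = -2 + 2*U)
-N(d(J(6, S(j, 0)))*(-1)) = -(-2 + 2*((-1*0 + 6)*(-1))) = -(-2 + 2*((0 + 6)*(-1))) = -(-2 + 2*(6*(-1))) = -(-2 + 2*(-6)) = -(-2 - 12) = -1*(-14) = 14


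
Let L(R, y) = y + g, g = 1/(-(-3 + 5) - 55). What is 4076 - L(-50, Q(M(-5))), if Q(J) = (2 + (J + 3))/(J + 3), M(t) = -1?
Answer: 232219/57 ≈ 4074.0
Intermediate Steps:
Q(J) = (5 + J)/(3 + J) (Q(J) = (2 + (3 + J))/(3 + J) = (5 + J)/(3 + J))
g = -1/57 (g = 1/(-1*2 - 55) = 1/(-2 - 55) = 1/(-57) = -1/57 ≈ -0.017544)
L(R, y) = -1/57 + y (L(R, y) = y - 1/57 = -1/57 + y)
4076 - L(-50, Q(M(-5))) = 4076 - (-1/57 + (5 - 1)/(3 - 1)) = 4076 - (-1/57 + 4/2) = 4076 - (-1/57 + (½)*4) = 4076 - (-1/57 + 2) = 4076 - 1*113/57 = 4076 - 113/57 = 232219/57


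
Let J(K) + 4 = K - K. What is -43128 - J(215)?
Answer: -43124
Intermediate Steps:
J(K) = -4 (J(K) = -4 + (K - K) = -4 + 0 = -4)
-43128 - J(215) = -43128 - 1*(-4) = -43128 + 4 = -43124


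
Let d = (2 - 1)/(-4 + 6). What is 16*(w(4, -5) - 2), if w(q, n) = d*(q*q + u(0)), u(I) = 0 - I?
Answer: 96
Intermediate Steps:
u(I) = -I
d = ½ (d = 1/2 = 1*(½) = ½ ≈ 0.50000)
w(q, n) = q²/2 (w(q, n) = (q*q - 1*0)/2 = (q² + 0)/2 = q²/2)
16*(w(4, -5) - 2) = 16*((½)*4² - 2) = 16*((½)*16 - 2) = 16*(8 - 2) = 16*6 = 96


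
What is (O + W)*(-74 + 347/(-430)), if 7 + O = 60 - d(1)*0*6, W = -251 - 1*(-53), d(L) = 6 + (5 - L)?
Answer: 932843/86 ≈ 10847.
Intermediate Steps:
d(L) = 11 - L
W = -198 (W = -251 + 53 = -198)
O = 53 (O = -7 + (60 - (11 - 1*1)*0*6) = -7 + (60 - (11 - 1)*0*6) = -7 + (60 - 10*0*6) = -7 + (60 - 0*6) = -7 + (60 - 1*0) = -7 + (60 + 0) = -7 + 60 = 53)
(O + W)*(-74 + 347/(-430)) = (53 - 198)*(-74 + 347/(-430)) = -145*(-74 + 347*(-1/430)) = -145*(-74 - 347/430) = -145*(-32167/430) = 932843/86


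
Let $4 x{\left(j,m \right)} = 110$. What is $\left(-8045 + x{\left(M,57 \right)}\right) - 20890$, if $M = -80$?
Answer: $- \frac{57815}{2} \approx -28908.0$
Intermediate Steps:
$x{\left(j,m \right)} = \frac{55}{2}$ ($x{\left(j,m \right)} = \frac{1}{4} \cdot 110 = \frac{55}{2}$)
$\left(-8045 + x{\left(M,57 \right)}\right) - 20890 = \left(-8045 + \frac{55}{2}\right) - 20890 = - \frac{16035}{2} - 20890 = - \frac{57815}{2}$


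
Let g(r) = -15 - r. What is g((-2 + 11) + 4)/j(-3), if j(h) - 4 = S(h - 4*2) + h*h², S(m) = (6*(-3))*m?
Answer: -4/25 ≈ -0.16000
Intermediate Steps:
S(m) = -18*m
j(h) = 148 + h³ - 18*h (j(h) = 4 + (-18*(h - 4*2) + h*h²) = 4 + (-18*(h - 8) + h³) = 4 + (-18*(-8 + h) + h³) = 4 + ((144 - 18*h) + h³) = 4 + (144 + h³ - 18*h) = 148 + h³ - 18*h)
g((-2 + 11) + 4)/j(-3) = (-15 - ((-2 + 11) + 4))/(148 + (-3)³ - 18*(-3)) = (-15 - (9 + 4))/(148 - 27 + 54) = (-15 - 1*13)/175 = (-15 - 13)*(1/175) = -28*1/175 = -4/25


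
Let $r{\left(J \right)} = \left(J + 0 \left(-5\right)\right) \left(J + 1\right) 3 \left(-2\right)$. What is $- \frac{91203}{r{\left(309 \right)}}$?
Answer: $\frac{30401}{191580} \approx 0.15869$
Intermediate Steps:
$r{\left(J \right)} = - 6 J \left(1 + J\right)$ ($r{\left(J \right)} = \left(J + 0\right) \left(1 + J\right) 3 \left(-2\right) = J \left(1 + J\right) 3 \left(-2\right) = 3 J \left(1 + J\right) \left(-2\right) = - 6 J \left(1 + J\right)$)
$- \frac{91203}{r{\left(309 \right)}} = - \frac{91203}{\left(-6\right) 309 \left(1 + 309\right)} = - \frac{91203}{\left(-6\right) 309 \cdot 310} = - \frac{91203}{-574740} = \left(-91203\right) \left(- \frac{1}{574740}\right) = \frac{30401}{191580}$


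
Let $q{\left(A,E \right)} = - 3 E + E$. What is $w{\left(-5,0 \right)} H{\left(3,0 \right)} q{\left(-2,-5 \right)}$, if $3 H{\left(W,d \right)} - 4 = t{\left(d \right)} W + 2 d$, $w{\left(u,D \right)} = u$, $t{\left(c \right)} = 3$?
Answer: $- \frac{650}{3} \approx -216.67$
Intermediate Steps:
$q{\left(A,E \right)} = - 2 E$
$H{\left(W,d \right)} = \frac{4}{3} + W + \frac{2 d}{3}$ ($H{\left(W,d \right)} = \frac{4}{3} + \frac{3 W + 2 d}{3} = \frac{4}{3} + \frac{2 d + 3 W}{3} = \frac{4}{3} + \left(W + \frac{2 d}{3}\right) = \frac{4}{3} + W + \frac{2 d}{3}$)
$w{\left(-5,0 \right)} H{\left(3,0 \right)} q{\left(-2,-5 \right)} = - 5 \left(\frac{4}{3} + 3 + \frac{2}{3} \cdot 0\right) \left(\left(-2\right) \left(-5\right)\right) = - 5 \left(\frac{4}{3} + 3 + 0\right) 10 = \left(-5\right) \frac{13}{3} \cdot 10 = \left(- \frac{65}{3}\right) 10 = - \frac{650}{3}$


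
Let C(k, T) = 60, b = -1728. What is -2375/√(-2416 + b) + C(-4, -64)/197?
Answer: 60/197 + 2375*I*√259/1036 ≈ 0.30457 + 36.894*I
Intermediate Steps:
-2375/√(-2416 + b) + C(-4, -64)/197 = -2375/√(-2416 - 1728) + 60/197 = -2375*(-I*√259/1036) + 60*(1/197) = -2375*(-I*√259/1036) + 60/197 = -(-2375)*I*√259/1036 + 60/197 = 2375*I*√259/1036 + 60/197 = 60/197 + 2375*I*√259/1036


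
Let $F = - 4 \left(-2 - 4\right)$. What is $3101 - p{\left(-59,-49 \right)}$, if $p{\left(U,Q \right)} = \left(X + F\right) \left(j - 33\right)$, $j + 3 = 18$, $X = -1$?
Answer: $3515$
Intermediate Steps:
$j = 15$ ($j = -3 + 18 = 15$)
$F = 24$ ($F = \left(-4\right) \left(-6\right) = 24$)
$p{\left(U,Q \right)} = -414$ ($p{\left(U,Q \right)} = \left(-1 + 24\right) \left(15 - 33\right) = 23 \left(-18\right) = -414$)
$3101 - p{\left(-59,-49 \right)} = 3101 - -414 = 3101 + 414 = 3515$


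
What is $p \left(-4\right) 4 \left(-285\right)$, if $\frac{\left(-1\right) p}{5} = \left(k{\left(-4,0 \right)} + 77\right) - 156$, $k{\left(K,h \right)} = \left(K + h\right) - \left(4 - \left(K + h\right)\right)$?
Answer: $2074800$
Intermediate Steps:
$k{\left(K,h \right)} = -4 + 2 K + 2 h$ ($k{\left(K,h \right)} = \left(K + h\right) - \left(4 - \left(K + h\right)\right) = \left(K + h\right) - \left(4 - K - h\right) = \left(K + h\right) + \left(-4 + K + h\right) = -4 + 2 K + 2 h$)
$p = 455$ ($p = - 5 \left(\left(\left(-4 + 2 \left(-4\right) + 2 \cdot 0\right) + 77\right) - 156\right) = - 5 \left(\left(\left(-4 - 8 + 0\right) + 77\right) - 156\right) = - 5 \left(\left(-12 + 77\right) - 156\right) = - 5 \left(65 - 156\right) = \left(-5\right) \left(-91\right) = 455$)
$p \left(-4\right) 4 \left(-285\right) = 455 \left(-4\right) 4 \left(-285\right) = 455 \left(\left(-16\right) \left(-285\right)\right) = 455 \cdot 4560 = 2074800$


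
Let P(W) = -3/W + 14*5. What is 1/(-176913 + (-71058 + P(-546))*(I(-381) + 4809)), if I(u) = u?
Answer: -91/28620569493 ≈ -3.1795e-9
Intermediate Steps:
P(W) = 70 - 3/W (P(W) = -3/W + 70 = 70 - 3/W)
1/(-176913 + (-71058 + P(-546))*(I(-381) + 4809)) = 1/(-176913 + (-71058 + (70 - 3/(-546)))*(-381 + 4809)) = 1/(-176913 + (-71058 + (70 - 3*(-1/546)))*4428) = 1/(-176913 + (-71058 + (70 + 1/182))*4428) = 1/(-176913 + (-71058 + 12741/182)*4428) = 1/(-176913 - 12919815/182*4428) = 1/(-176913 - 28604470410/91) = 1/(-28620569493/91) = -91/28620569493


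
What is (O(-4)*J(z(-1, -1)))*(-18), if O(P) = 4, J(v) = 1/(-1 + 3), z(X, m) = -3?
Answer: -36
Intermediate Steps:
J(v) = 1/2
(O(-4)*J(z(-1, -1)))*(-18) = (4*(1/2))*(-18) = 2*(-18) = -36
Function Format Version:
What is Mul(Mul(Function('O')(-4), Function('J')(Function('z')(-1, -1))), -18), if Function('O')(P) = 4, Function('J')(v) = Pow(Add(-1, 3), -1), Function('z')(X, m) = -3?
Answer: -36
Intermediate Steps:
Function('J')(v) = Rational(1, 2) (Function('J')(v) = Pow(2, -1) = Rational(1, 2))
Mul(Mul(Function('O')(-4), Function('J')(Function('z')(-1, -1))), -18) = Mul(Mul(4, Rational(1, 2)), -18) = Mul(2, -18) = -36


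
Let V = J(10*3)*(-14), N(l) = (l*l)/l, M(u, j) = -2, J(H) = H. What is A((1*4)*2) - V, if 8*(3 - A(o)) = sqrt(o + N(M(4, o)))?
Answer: 423 - sqrt(6)/8 ≈ 422.69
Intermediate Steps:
N(l) = l (N(l) = l**2/l = l)
V = -420 (V = (10*3)*(-14) = 30*(-14) = -420)
A(o) = 3 - sqrt(-2 + o)/8 (A(o) = 3 - sqrt(o - 2)/8 = 3 - sqrt(-2 + o)/8)
A((1*4)*2) - V = (3 - sqrt(-2 + (1*4)*2)/8) - 1*(-420) = (3 - sqrt(-2 + 4*2)/8) + 420 = (3 - sqrt(-2 + 8)/8) + 420 = (3 - sqrt(6)/8) + 420 = 423 - sqrt(6)/8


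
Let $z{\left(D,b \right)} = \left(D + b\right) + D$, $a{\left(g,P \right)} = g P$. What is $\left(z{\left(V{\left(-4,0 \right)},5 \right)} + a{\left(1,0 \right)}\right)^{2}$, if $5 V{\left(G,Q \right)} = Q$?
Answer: $25$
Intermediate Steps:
$V{\left(G,Q \right)} = \frac{Q}{5}$
$a{\left(g,P \right)} = P g$
$z{\left(D,b \right)} = b + 2 D$
$\left(z{\left(V{\left(-4,0 \right)},5 \right)} + a{\left(1,0 \right)}\right)^{2} = \left(\left(5 + 2 \cdot \frac{1}{5} \cdot 0\right) + 0 \cdot 1\right)^{2} = \left(\left(5 + 2 \cdot 0\right) + 0\right)^{2} = \left(\left(5 + 0\right) + 0\right)^{2} = \left(5 + 0\right)^{2} = 5^{2} = 25$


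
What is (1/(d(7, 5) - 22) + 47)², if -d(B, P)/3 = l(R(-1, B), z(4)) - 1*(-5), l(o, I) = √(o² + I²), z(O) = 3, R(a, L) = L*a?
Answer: 1581812506/717409 + 238632*√58/717409 ≈ 2207.4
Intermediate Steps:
l(o, I) = √(I² + o²)
d(B, P) = -15 - 3*√(9 + B²) (d(B, P) = -3*(√(3² + (B*(-1))²) - 1*(-5)) = -3*(√(9 + (-B)²) + 5) = -3*(√(9 + B²) + 5) = -3*(5 + √(9 + B²)) = -15 - 3*√(9 + B²))
(1/(d(7, 5) - 22) + 47)² = (1/((-15 - 3*√(9 + 7²)) - 22) + 47)² = (1/((-15 - 3*√(9 + 49)) - 22) + 47)² = (1/((-15 - 3*√58) - 22) + 47)² = (1/(-37 - 3*√58) + 47)² = (47 + 1/(-37 - 3*√58))²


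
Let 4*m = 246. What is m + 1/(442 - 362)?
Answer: 4921/80 ≈ 61.513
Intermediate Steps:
m = 123/2 (m = (¼)*246 = 123/2 ≈ 61.500)
m + 1/(442 - 362) = 123/2 + 1/(442 - 362) = 123/2 + 1/80 = 4921/80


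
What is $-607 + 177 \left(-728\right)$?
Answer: $-129463$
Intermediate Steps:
$-607 + 177 \left(-728\right) = -607 - 128856 = -129463$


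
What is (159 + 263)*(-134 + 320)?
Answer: 78492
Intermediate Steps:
(159 + 263)*(-134 + 320) = 422*186 = 78492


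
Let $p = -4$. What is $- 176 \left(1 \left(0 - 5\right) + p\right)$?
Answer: $1584$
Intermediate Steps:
$- 176 \left(1 \left(0 - 5\right) + p\right) = - 176 \left(1 \left(0 - 5\right) - 4\right) = - 176 \left(1 \left(-5\right) - 4\right) = - 176 \left(-5 - 4\right) = \left(-176\right) \left(-9\right) = 1584$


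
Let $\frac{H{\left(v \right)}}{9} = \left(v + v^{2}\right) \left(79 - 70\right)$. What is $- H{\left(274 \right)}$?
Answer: $-6103350$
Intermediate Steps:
$H{\left(v \right)} = 81 v + 81 v^{2}$ ($H{\left(v \right)} = 9 \left(v + v^{2}\right) \left(79 - 70\right) = 9 \left(v + v^{2}\right) 9 = 9 \left(9 v + 9 v^{2}\right) = 81 v + 81 v^{2}$)
$- H{\left(274 \right)} = - 81 \cdot 274 \left(1 + 274\right) = - 81 \cdot 274 \cdot 275 = \left(-1\right) 6103350 = -6103350$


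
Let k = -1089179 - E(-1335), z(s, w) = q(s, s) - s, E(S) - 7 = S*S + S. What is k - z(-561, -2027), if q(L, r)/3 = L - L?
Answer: -2870637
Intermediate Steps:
E(S) = 7 + S + S**2 (E(S) = 7 + (S*S + S) = 7 + (S**2 + S) = 7 + (S + S**2) = 7 + S + S**2)
q(L, r) = 0 (q(L, r) = 3*(L - L) = 3*0 = 0)
z(s, w) = -s (z(s, w) = 0 - s = -s)
k = -2870076 (k = -1089179 - (7 - 1335 + (-1335)**2) = -1089179 - (7 - 1335 + 1782225) = -1089179 - 1*1780897 = -1089179 - 1780897 = -2870076)
k - z(-561, -2027) = -2870076 - (-1)*(-561) = -2870076 - 1*561 = -2870076 - 561 = -2870637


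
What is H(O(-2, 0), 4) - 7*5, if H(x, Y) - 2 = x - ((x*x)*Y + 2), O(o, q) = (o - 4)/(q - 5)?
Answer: -989/25 ≈ -39.560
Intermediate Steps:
O(o, q) = (-4 + o)/(-5 + q)
H(x, Y) = x - Y*x² (H(x, Y) = 2 + (x - ((x*x)*Y + 2)) = 2 + (x - (x²*Y + 2)) = 2 + (x - (Y*x² + 2)) = 2 + (x - (2 + Y*x²)) = 2 + (x + (-2 - Y*x²)) = 2 + (-2 + x - Y*x²) = x - Y*x²)
H(O(-2, 0), 4) - 7*5 = ((-4 - 2)/(-5 + 0))*(1 - 1*4*(-4 - 2)/(-5 + 0)) - 7*5 = (-6/(-5))*(1 - 1*4*-6/(-5)) - 35 = (-⅕*(-6))*(1 - 1*4*(-⅕*(-6))) - 35 = 6*(1 - 1*4*6/5)/5 - 35 = 6*(1 - 24/5)/5 - 35 = (6/5)*(-19/5) - 35 = -114/25 - 35 = -989/25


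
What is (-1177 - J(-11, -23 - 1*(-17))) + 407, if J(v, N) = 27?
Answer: -797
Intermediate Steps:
(-1177 - J(-11, -23 - 1*(-17))) + 407 = (-1177 - 1*27) + 407 = (-1177 - 27) + 407 = -1204 + 407 = -797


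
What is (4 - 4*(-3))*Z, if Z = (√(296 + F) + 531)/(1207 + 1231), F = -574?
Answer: 4248/1219 + 8*I*√278/1219 ≈ 3.4848 + 0.10942*I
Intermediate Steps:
Z = 531/2438 + I*√278/2438 (Z = (√(296 - 574) + 531)/(1207 + 1231) = (√(-278) + 531)/2438 = (I*√278 + 531)*(1/2438) = (531 + I*√278)*(1/2438) = 531/2438 + I*√278/2438 ≈ 0.2178 + 0.0068389*I)
(4 - 4*(-3))*Z = (4 - 4*(-3))*(531/2438 + I*√278/2438) = (4 + 12)*(531/2438 + I*√278/2438) = 16*(531/2438 + I*√278/2438) = 4248/1219 + 8*I*√278/1219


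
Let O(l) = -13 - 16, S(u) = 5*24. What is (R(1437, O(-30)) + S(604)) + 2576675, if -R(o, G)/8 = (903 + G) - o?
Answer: 2581299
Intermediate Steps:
S(u) = 120
O(l) = -29
R(o, G) = -7224 - 8*G + 8*o (R(o, G) = -8*((903 + G) - o) = -8*(903 + G - o) = -7224 - 8*G + 8*o)
(R(1437, O(-30)) + S(604)) + 2576675 = ((-7224 - 8*(-29) + 8*1437) + 120) + 2576675 = ((-7224 + 232 + 11496) + 120) + 2576675 = (4504 + 120) + 2576675 = 4624 + 2576675 = 2581299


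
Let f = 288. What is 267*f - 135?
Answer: 76761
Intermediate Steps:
267*f - 135 = 267*288 - 135 = 76896 - 135 = 76761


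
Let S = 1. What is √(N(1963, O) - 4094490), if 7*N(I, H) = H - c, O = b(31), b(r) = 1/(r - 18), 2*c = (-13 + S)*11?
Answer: I*√33906393521/91 ≈ 2023.5*I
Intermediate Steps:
c = -66 (c = ((-13 + 1)*11)/2 = (-12*11)/2 = (½)*(-132) = -66)
b(r) = 1/(-18 + r)
O = 1/13 (O = 1/(-18 + 31) = 1/13 ≈ 0.076923)
N(I, H) = 66/7 + H/7 (N(I, H) = (H - 1*(-66))/7 = (H + 66)/7 = (66 + H)/7 = 66/7 + H/7)
√(N(1963, O) - 4094490) = √((66/7 + (⅐)*(1/13)) - 4094490) = √((66/7 + 1/91) - 4094490) = √(859/91 - 4094490) = √(-372597731/91) = I*√33906393521/91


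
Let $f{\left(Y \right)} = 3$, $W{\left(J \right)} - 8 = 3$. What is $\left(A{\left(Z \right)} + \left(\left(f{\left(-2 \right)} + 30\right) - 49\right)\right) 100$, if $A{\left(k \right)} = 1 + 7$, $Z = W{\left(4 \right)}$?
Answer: $-800$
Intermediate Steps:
$W{\left(J \right)} = 11$ ($W{\left(J \right)} = 8 + 3 = 11$)
$Z = 11$
$A{\left(k \right)} = 8$
$\left(A{\left(Z \right)} + \left(\left(f{\left(-2 \right)} + 30\right) - 49\right)\right) 100 = \left(8 + \left(\left(3 + 30\right) - 49\right)\right) 100 = \left(8 + \left(33 - 49\right)\right) 100 = \left(8 - 16\right) 100 = \left(-8\right) 100 = -800$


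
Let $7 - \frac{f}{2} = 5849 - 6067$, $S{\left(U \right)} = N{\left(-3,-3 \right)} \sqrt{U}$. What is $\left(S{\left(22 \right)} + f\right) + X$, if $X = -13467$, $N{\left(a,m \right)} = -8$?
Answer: $-13017 - 8 \sqrt{22} \approx -13055.0$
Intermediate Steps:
$S{\left(U \right)} = - 8 \sqrt{U}$
$f = 450$ ($f = 14 - 2 \left(5849 - 6067\right) = 14 - -436 = 14 + 436 = 450$)
$\left(S{\left(22 \right)} + f\right) + X = \left(- 8 \sqrt{22} + 450\right) - 13467 = \left(450 - 8 \sqrt{22}\right) - 13467 = -13017 - 8 \sqrt{22}$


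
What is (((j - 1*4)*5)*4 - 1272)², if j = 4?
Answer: 1617984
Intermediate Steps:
(((j - 1*4)*5)*4 - 1272)² = (((4 - 1*4)*5)*4 - 1272)² = (((4 - 4)*5)*4 - 1272)² = ((0*5)*4 - 1272)² = (0*4 - 1272)² = (0 - 1272)² = (-1272)² = 1617984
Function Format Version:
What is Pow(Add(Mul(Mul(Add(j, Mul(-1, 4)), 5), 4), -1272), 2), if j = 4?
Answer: 1617984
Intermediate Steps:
Pow(Add(Mul(Mul(Add(j, Mul(-1, 4)), 5), 4), -1272), 2) = Pow(Add(Mul(Mul(Add(4, Mul(-1, 4)), 5), 4), -1272), 2) = Pow(Add(Mul(Mul(Add(4, -4), 5), 4), -1272), 2) = Pow(Add(Mul(Mul(0, 5), 4), -1272), 2) = Pow(Add(Mul(0, 4), -1272), 2) = Pow(Add(0, -1272), 2) = Pow(-1272, 2) = 1617984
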